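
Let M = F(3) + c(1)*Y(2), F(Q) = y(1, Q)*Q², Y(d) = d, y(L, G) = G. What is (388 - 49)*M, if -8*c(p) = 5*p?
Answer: 34917/4 ≈ 8729.3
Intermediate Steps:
c(p) = -5*p/8
F(Q) = Q³ (F(Q) = Q*Q² = Q³)
M = 103/4 (M = 3³ - 5/8*1*2 = 27 - 5/8*2 = 27 - 5/4 = 103/4 ≈ 25.750)
(388 - 49)*M = (388 - 49)*(103/4) = 339*(103/4) = 34917/4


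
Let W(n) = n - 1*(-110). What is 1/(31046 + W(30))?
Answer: 1/31186 ≈ 3.2066e-5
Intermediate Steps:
W(n) = 110 + n (W(n) = n + 110 = 110 + n)
1/(31046 + W(30)) = 1/(31046 + (110 + 30)) = 1/(31046 + 140) = 1/31186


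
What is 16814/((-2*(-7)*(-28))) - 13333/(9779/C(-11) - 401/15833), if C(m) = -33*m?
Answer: -52986627635/98436128 ≈ -538.28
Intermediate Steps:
16814/((-2*(-7)*(-28))) - 13333/(9779/C(-11) - 401/15833) = 16814/((-2*(-7)*(-28))) - 13333/(9779/((-33*(-11))) - 401/15833) = 16814/((14*(-28))) - 13333/(9779/363 - 401*1/15833) = 16814/(-392) - 13333/(9779*(1/363) - 401/15833) = 16814*(-1/392) - 13333/(889/33 - 401/15833) = -1201/28 - 13333/14062304/522489 = -1201/28 - 13333*522489/14062304 = -1201/28 - 6966345837/14062304 = -52986627635/98436128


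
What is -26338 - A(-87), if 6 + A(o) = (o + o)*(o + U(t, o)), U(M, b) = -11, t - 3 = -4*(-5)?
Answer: -43384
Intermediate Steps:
t = 23 (t = 3 - 4*(-5) = 3 + 20 = 23)
A(o) = -6 + 2*o*(-11 + o) (A(o) = -6 + (o + o)*(o - 11) = -6 + (2*o)*(-11 + o) = -6 + 2*o*(-11 + o))
-26338 - A(-87) = -26338 - (-6 - 22*(-87) + 2*(-87)²) = -26338 - (-6 + 1914 + 2*7569) = -26338 - (-6 + 1914 + 15138) = -26338 - 1*17046 = -26338 - 17046 = -43384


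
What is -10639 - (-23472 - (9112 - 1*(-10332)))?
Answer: 32277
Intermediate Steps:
-10639 - (-23472 - (9112 - 1*(-10332))) = -10639 - (-23472 - (9112 + 10332)) = -10639 - (-23472 - 1*19444) = -10639 - (-23472 - 19444) = -10639 - 1*(-42916) = -10639 + 42916 = 32277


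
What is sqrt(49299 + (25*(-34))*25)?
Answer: sqrt(28049) ≈ 167.48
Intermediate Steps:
sqrt(49299 + (25*(-34))*25) = sqrt(49299 - 850*25) = sqrt(49299 - 21250) = sqrt(28049)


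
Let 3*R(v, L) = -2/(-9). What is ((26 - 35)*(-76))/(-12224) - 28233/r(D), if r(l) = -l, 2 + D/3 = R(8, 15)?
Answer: -194132331/39728 ≈ -4886.5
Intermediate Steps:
R(v, L) = 2/27 (R(v, L) = (-2/(-9))/3 = (-2*(-⅑))/3 = (⅓)*(2/9) = 2/27)
D = -52/9 (D = -6 + 3*(2/27) = -6 + 2/9 = -52/9 ≈ -5.7778)
((26 - 35)*(-76))/(-12224) - 28233/r(D) = ((26 - 35)*(-76))/(-12224) - 28233/((-1*(-52/9))) = -9*(-76)*(-1/12224) - 28233/52/9 = 684*(-1/12224) - 28233*9/52 = -171/3056 - 254097/52 = -194132331/39728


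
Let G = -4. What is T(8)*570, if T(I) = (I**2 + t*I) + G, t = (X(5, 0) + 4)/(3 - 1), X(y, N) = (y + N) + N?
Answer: 54720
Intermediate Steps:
X(y, N) = y + 2*N (X(y, N) = (N + y) + N = y + 2*N)
t = 9/2 (t = ((5 + 2*0) + 4)/(3 - 1) = ((5 + 0) + 4)/2 = (5 + 4)*(1/2) = 9*(1/2) = 9/2 ≈ 4.5000)
T(I) = -4 + I**2 + 9*I/2 (T(I) = (I**2 + 9*I/2) - 4 = -4 + I**2 + 9*I/2)
T(8)*570 = (-4 + 8**2 + (9/2)*8)*570 = (-4 + 64 + 36)*570 = 96*570 = 54720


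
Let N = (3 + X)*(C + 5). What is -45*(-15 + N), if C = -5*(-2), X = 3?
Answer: -3375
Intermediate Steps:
C = 10
N = 90 (N = (3 + 3)*(10 + 5) = 6*15 = 90)
-45*(-15 + N) = -45*(-15 + 90) = -45*75 = -3375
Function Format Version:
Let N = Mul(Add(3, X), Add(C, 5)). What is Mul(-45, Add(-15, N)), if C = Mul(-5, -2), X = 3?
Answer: -3375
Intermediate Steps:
C = 10
N = 90 (N = Mul(Add(3, 3), Add(10, 5)) = Mul(6, 15) = 90)
Mul(-45, Add(-15, N)) = Mul(-45, Add(-15, 90)) = Mul(-45, 75) = -3375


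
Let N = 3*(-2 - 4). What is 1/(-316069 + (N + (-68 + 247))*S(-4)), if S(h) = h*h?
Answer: -1/313493 ≈ -3.1899e-6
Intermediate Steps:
S(h) = h**2
N = -18 (N = 3*(-6) = -18)
1/(-316069 + (N + (-68 + 247))*S(-4)) = 1/(-316069 + (-18 + (-68 + 247))*(-4)**2) = 1/(-316069 + (-18 + 179)*16) = 1/(-316069 + 161*16) = 1/(-316069 + 2576) = 1/(-313493) = -1/313493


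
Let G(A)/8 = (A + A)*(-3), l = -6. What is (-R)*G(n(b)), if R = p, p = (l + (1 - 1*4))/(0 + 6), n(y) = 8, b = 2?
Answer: -576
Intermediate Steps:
G(A) = -48*A (G(A) = 8*((A + A)*(-3)) = 8*((2*A)*(-3)) = 8*(-6*A) = -48*A)
p = -3/2 (p = (-6 + (1 - 1*4))/(0 + 6) = (-6 + (1 - 4))/6 = (-6 - 3)*(1/6) = -9*1/6 = -3/2 ≈ -1.5000)
R = -3/2 ≈ -1.5000
(-R)*G(n(b)) = (-1*(-3/2))*(-48*8) = (3/2)*(-384) = -576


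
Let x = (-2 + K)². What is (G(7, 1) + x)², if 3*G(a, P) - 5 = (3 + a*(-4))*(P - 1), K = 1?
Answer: 64/9 ≈ 7.1111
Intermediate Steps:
G(a, P) = 5/3 + (-1 + P)*(3 - 4*a)/3 (G(a, P) = 5/3 + ((3 + a*(-4))*(P - 1))/3 = 5/3 + ((3 - 4*a)*(-1 + P))/3 = 5/3 + ((-1 + P)*(3 - 4*a))/3 = 5/3 + (-1 + P)*(3 - 4*a)/3)
x = 1 (x = (-2 + 1)² = (-1)² = 1)
(G(7, 1) + x)² = ((⅔ + 1 + (4/3)*7 - 4/3*1*7) + 1)² = ((⅔ + 1 + 28/3 - 28/3) + 1)² = (5/3 + 1)² = (8/3)² = 64/9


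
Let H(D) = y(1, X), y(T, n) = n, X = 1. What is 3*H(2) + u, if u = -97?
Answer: -94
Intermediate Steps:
H(D) = 1
3*H(2) + u = 3*1 - 97 = 3 - 97 = -94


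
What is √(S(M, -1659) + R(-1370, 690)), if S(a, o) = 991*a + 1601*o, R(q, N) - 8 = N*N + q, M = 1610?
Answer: I*√585811 ≈ 765.38*I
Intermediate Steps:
R(q, N) = 8 + q + N² (R(q, N) = 8 + (N*N + q) = 8 + (N² + q) = 8 + (q + N²) = 8 + q + N²)
√(S(M, -1659) + R(-1370, 690)) = √((991*1610 + 1601*(-1659)) + (8 - 1370 + 690²)) = √((1595510 - 2656059) + (8 - 1370 + 476100)) = √(-1060549 + 474738) = √(-585811) = I*√585811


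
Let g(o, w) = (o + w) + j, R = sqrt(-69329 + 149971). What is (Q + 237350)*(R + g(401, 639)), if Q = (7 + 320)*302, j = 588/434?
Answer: 10850109328/31 + 336104*sqrt(80642) ≈ 4.4545e+8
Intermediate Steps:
j = 42/31 (j = 588*(1/434) = 42/31 ≈ 1.3548)
R = sqrt(80642) ≈ 283.98
Q = 98754 (Q = 327*302 = 98754)
g(o, w) = 42/31 + o + w (g(o, w) = (o + w) + 42/31 = 42/31 + o + w)
(Q + 237350)*(R + g(401, 639)) = (98754 + 237350)*(sqrt(80642) + (42/31 + 401 + 639)) = 336104*(sqrt(80642) + 32282/31) = 336104*(32282/31 + sqrt(80642)) = 10850109328/31 + 336104*sqrt(80642)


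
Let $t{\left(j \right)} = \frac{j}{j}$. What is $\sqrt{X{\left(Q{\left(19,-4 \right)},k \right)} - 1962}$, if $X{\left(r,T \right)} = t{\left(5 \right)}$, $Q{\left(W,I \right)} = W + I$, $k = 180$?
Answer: $i \sqrt{1961} \approx 44.283 i$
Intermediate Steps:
$t{\left(j \right)} = 1$
$Q{\left(W,I \right)} = I + W$
$X{\left(r,T \right)} = 1$
$\sqrt{X{\left(Q{\left(19,-4 \right)},k \right)} - 1962} = \sqrt{1 - 1962} = \sqrt{-1961} = i \sqrt{1961}$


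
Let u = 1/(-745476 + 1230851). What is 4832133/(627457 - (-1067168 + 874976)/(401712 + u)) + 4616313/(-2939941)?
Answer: 315023659975790899238016/51382719188470050832291 ≈ 6.1309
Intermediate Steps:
u = 1/485375 ≈ 2.0603e-6
4832133/(627457 - (-1067168 + 874976)/(401712 + u)) + 4616313/(-2939941) = 4832133/(627457 - (-1067168 + 874976)/(401712 + 1/485375)) + 4616313/(-2939941) = 4832133/(627457 - (-192192)/194980962001/485375) + 4616313*(-1/2939941) = 4832133/(627457 - (-192192)*485375/194980962001) - 4616313/2939941 = 4832133/(627457 - 1*(-13326456000/27854423143)) - 4616313/2939941 = 4832133/(627457 + 13326456000/27854423143) - 4616313/2939941 = 4832133/(17477466108493351/27854423143) - 4616313/2939941 = 4832133*(27854423143/17477466108493351) - 4616313/2939941 = 134596277265254019/17477466108493351 - 4616313/2939941 = 315023659975790899238016/51382719188470050832291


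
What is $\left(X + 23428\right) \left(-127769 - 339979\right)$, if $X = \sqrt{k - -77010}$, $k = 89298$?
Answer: $-10958400144 - 935496 \sqrt{41577} \approx -1.1149 \cdot 10^{10}$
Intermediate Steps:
$X = 2 \sqrt{41577}$ ($X = \sqrt{89298 - -77010} = \sqrt{89298 + 77010} = \sqrt{166308} = 2 \sqrt{41577} \approx 407.81$)
$\left(X + 23428\right) \left(-127769 - 339979\right) = \left(2 \sqrt{41577} + 23428\right) \left(-127769 - 339979\right) = \left(23428 + 2 \sqrt{41577}\right) \left(-467748\right) = -10958400144 - 935496 \sqrt{41577}$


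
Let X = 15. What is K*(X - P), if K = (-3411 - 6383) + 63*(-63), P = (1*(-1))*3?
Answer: -247734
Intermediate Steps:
P = -3 (P = -1*3 = -3)
K = -13763 (K = -9794 - 3969 = -13763)
K*(X - P) = -13763*(15 - 1*(-3)) = -13763*(15 + 3) = -13763*18 = -247734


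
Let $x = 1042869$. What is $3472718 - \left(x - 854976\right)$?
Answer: $3284825$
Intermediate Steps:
$3472718 - \left(x - 854976\right) = 3472718 - \left(1042869 - 854976\right) = 3472718 - 187893 = 3284825$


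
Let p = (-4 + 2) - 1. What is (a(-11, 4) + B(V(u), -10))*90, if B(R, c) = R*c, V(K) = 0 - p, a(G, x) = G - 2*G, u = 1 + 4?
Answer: -1710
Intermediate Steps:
u = 5
p = -3 (p = -2 - 1 = -3)
a(G, x) = -G
V(K) = 3 (V(K) = 0 - 1*(-3) = 0 + 3 = 3)
(a(-11, 4) + B(V(u), -10))*90 = (-1*(-11) + 3*(-10))*90 = (11 - 30)*90 = -19*90 = -1710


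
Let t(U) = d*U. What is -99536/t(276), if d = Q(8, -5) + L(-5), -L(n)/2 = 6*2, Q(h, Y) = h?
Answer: 6221/276 ≈ 22.540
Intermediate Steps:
L(n) = -24 (L(n) = -12*2 = -2*12 = -24)
d = -16 (d = 8 - 24 = -16)
t(U) = -16*U
-99536/t(276) = -99536/((-16*276)) = -99536/(-4416) = -99536*(-1/4416) = 6221/276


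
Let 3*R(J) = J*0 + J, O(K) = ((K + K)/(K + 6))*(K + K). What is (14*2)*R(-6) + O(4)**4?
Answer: 1013576/625 ≈ 1621.7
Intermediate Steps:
O(K) = 4*K**2/(6 + K) (O(K) = ((2*K)/(6 + K))*(2*K) = (2*K/(6 + K))*(2*K) = 4*K**2/(6 + K))
R(J) = J/3 (R(J) = (J*0 + J)/3 = (0 + J)/3 = J/3)
(14*2)*R(-6) + O(4)**4 = (14*2)*((1/3)*(-6)) + (4*4**2/(6 + 4))**4 = 28*(-2) + (4*16/10)**4 = -56 + (4*16*(1/10))**4 = -56 + (32/5)**4 = -56 + 1048576/625 = 1013576/625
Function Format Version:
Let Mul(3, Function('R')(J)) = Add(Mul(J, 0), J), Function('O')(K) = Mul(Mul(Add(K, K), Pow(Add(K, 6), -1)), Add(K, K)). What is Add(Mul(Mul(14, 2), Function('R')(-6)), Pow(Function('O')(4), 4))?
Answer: Rational(1013576, 625) ≈ 1621.7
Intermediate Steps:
Function('O')(K) = Mul(4, Pow(K, 2), Pow(Add(6, K), -1)) (Function('O')(K) = Mul(Mul(Mul(2, K), Pow(Add(6, K), -1)), Mul(2, K)) = Mul(Mul(2, K, Pow(Add(6, K), -1)), Mul(2, K)) = Mul(4, Pow(K, 2), Pow(Add(6, K), -1)))
Function('R')(J) = Mul(Rational(1, 3), J) (Function('R')(J) = Mul(Rational(1, 3), Add(Mul(J, 0), J)) = Mul(Rational(1, 3), Add(0, J)) = Mul(Rational(1, 3), J))
Add(Mul(Mul(14, 2), Function('R')(-6)), Pow(Function('O')(4), 4)) = Add(Mul(Mul(14, 2), Mul(Rational(1, 3), -6)), Pow(Mul(4, Pow(4, 2), Pow(Add(6, 4), -1)), 4)) = Add(Mul(28, -2), Pow(Mul(4, 16, Pow(10, -1)), 4)) = Add(-56, Pow(Mul(4, 16, Rational(1, 10)), 4)) = Add(-56, Pow(Rational(32, 5), 4)) = Add(-56, Rational(1048576, 625)) = Rational(1013576, 625)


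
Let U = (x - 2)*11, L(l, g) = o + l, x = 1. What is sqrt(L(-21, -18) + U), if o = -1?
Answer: I*sqrt(33) ≈ 5.7446*I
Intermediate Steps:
L(l, g) = -1 + l
U = -11 (U = (1 - 2)*11 = -1*11 = -11)
sqrt(L(-21, -18) + U) = sqrt((-1 - 21) - 11) = sqrt(-22 - 11) = sqrt(-33) = I*sqrt(33)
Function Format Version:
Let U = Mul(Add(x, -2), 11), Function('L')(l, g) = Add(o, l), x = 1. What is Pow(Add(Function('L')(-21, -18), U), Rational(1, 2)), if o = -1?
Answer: Mul(I, Pow(33, Rational(1, 2))) ≈ Mul(5.7446, I)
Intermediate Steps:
Function('L')(l, g) = Add(-1, l)
U = -11 (U = Mul(Add(1, -2), 11) = Mul(-1, 11) = -11)
Pow(Add(Function('L')(-21, -18), U), Rational(1, 2)) = Pow(Add(Add(-1, -21), -11), Rational(1, 2)) = Pow(Add(-22, -11), Rational(1, 2)) = Pow(-33, Rational(1, 2)) = Mul(I, Pow(33, Rational(1, 2)))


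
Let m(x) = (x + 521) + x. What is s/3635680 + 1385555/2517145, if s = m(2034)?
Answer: 1009797156161/1830306746720 ≈ 0.55171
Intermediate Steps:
m(x) = 521 + 2*x (m(x) = (521 + x) + x = 521 + 2*x)
s = 4589 (s = 521 + 2*2034 = 521 + 4068 = 4589)
s/3635680 + 1385555/2517145 = 4589/3635680 + 1385555/2517145 = 4589*(1/3635680) + 1385555*(1/2517145) = 4589/3635680 + 277111/503429 = 1009797156161/1830306746720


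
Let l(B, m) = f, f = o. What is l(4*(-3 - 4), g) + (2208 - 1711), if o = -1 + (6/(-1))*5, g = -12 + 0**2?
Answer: 466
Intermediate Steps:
g = -12 (g = -12 + 0 = -12)
o = -31 (o = -1 + (6*(-1))*5 = -1 - 6*5 = -1 - 30 = -31)
f = -31
l(B, m) = -31
l(4*(-3 - 4), g) + (2208 - 1711) = -31 + (2208 - 1711) = -31 + 497 = 466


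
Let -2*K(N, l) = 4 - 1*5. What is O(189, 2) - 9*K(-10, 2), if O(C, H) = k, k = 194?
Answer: 379/2 ≈ 189.50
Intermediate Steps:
O(C, H) = 194
K(N, l) = ½ (K(N, l) = -(4 - 1*5)/2 = -(4 - 5)/2 = -½*(-1) = ½)
O(189, 2) - 9*K(-10, 2) = 194 - 9/2 = 379/2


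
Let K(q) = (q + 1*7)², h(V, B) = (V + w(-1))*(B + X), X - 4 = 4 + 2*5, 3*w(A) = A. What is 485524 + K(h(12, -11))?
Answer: 4440472/9 ≈ 4.9339e+5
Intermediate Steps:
w(A) = A/3
X = 18 (X = 4 + (4 + 2*5) = 4 + (4 + 10) = 4 + 14 = 18)
h(V, B) = (18 + B)*(-⅓ + V) (h(V, B) = (V + (⅓)*(-1))*(B + 18) = (V - ⅓)*(18 + B) = (-⅓ + V)*(18 + B) = (18 + B)*(-⅓ + V))
K(q) = (7 + q)² (K(q) = (q + 7)² = (7 + q)²)
485524 + K(h(12, -11)) = 485524 + (7 + (-6 + 18*12 - ⅓*(-11) - 11*12))² = 485524 + (7 + (-6 + 216 + 11/3 - 132))² = 485524 + (7 + 245/3)² = 485524 + (266/3)² = 485524 + 70756/9 = 4440472/9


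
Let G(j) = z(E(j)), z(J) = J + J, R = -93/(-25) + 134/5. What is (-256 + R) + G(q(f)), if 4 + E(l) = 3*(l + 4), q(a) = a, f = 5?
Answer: -4487/25 ≈ -179.48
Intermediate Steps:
R = 763/25 (R = -93*(-1/25) + 134*(⅕) = 93/25 + 134/5 = 763/25 ≈ 30.520)
E(l) = 8 + 3*l (E(l) = -4 + 3*(l + 4) = -4 + 3*(4 + l) = -4 + (12 + 3*l) = 8 + 3*l)
z(J) = 2*J
G(j) = 16 + 6*j (G(j) = 2*(8 + 3*j) = 16 + 6*j)
(-256 + R) + G(q(f)) = (-256 + 763/25) + (16 + 6*5) = -5637/25 + (16 + 30) = -5637/25 + 46 = -4487/25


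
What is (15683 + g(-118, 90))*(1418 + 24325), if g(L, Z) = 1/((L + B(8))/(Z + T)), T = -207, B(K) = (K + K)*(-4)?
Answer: 5652416253/14 ≈ 4.0374e+8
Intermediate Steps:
B(K) = -8*K (B(K) = (2*K)*(-4) = -8*K)
g(L, Z) = (-207 + Z)/(-64 + L) (g(L, Z) = 1/((L - 8*8)/(Z - 207)) = 1/((L - 64)/(-207 + Z)) = 1/((-64 + L)/(-207 + Z)) = (-207 + Z)/(-64 + L))
(15683 + g(-118, 90))*(1418 + 24325) = (15683 + (-207 + 90)/(-64 - 118))*(1418 + 24325) = (15683 - 117/(-182))*25743 = (15683 - 1/182*(-117))*25743 = (15683 + 9/14)*25743 = (219571/14)*25743 = 5652416253/14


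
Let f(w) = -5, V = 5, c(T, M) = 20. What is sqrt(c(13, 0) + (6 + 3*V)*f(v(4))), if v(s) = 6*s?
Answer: I*sqrt(85) ≈ 9.2195*I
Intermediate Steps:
sqrt(c(13, 0) + (6 + 3*V)*f(v(4))) = sqrt(20 + (6 + 3*5)*(-5)) = sqrt(20 + (6 + 15)*(-5)) = sqrt(20 + 21*(-5)) = sqrt(20 - 105) = sqrt(-85) = I*sqrt(85)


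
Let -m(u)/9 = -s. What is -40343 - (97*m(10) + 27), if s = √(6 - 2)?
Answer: -42116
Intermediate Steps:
s = 2 (s = √4 = 2)
m(u) = 18 (m(u) = -(-9)*2 = -9*(-2) = 18)
-40343 - (97*m(10) + 27) = -40343 - (97*18 + 27) = -40343 - (1746 + 27) = -40343 - 1*1773 = -40343 - 1773 = -42116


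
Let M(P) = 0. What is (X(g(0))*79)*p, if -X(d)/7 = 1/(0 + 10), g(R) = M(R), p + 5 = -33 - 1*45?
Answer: 45899/10 ≈ 4589.9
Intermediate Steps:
p = -83 (p = -5 + (-33 - 1*45) = -5 + (-33 - 45) = -5 - 78 = -83)
g(R) = 0
X(d) = -7/10 (X(d) = -7/(0 + 10) = -7/10)
(X(g(0))*79)*p = -7/10*79*(-83) = -553/10*(-83) = 45899/10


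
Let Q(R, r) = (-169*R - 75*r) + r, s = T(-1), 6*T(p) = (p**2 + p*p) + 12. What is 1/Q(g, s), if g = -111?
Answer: 3/55759 ≈ 5.3803e-5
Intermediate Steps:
T(p) = 2 + p**2/3 (T(p) = ((p**2 + p*p) + 12)/6 = ((p**2 + p**2) + 12)/6 = (2*p**2 + 12)/6 = (12 + 2*p**2)/6 = 2 + p**2/3)
s = 7/3 (s = 2 + (1/3)*(-1)**2 = 2 + (1/3)*1 = 2 + 1/3 = 7/3 ≈ 2.3333)
Q(R, r) = -169*R - 74*r
1/Q(g, s) = 1/(-169*(-111) - 74*7/3) = 1/(18759 - 518/3) = 1/(55759/3) = 3/55759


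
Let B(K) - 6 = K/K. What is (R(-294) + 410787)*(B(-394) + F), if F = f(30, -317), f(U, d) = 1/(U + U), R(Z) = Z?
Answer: 57605851/20 ≈ 2.8803e+6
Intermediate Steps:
f(U, d) = 1/(2*U)
F = 1/60 (F = (½)/30 = (½)*(1/30) = 1/60 ≈ 0.016667)
B(K) = 7 (B(K) = 6 + K/K = 6 + 1 = 7)
(R(-294) + 410787)*(B(-394) + F) = (-294 + 410787)*(7 + 1/60) = 410493*(421/60) = 57605851/20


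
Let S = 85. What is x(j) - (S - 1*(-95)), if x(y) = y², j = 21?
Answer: 261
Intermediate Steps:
x(j) - (S - 1*(-95)) = 21² - (85 - 1*(-95)) = 441 - (85 + 95) = 441 - 1*180 = 441 - 180 = 261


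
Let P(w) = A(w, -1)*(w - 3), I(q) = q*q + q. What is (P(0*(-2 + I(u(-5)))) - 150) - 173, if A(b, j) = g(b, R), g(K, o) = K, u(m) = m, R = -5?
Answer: -323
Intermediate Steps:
A(b, j) = b
I(q) = q + q² (I(q) = q² + q = q + q²)
P(w) = w*(-3 + w) (P(w) = w*(w - 3) = w*(-3 + w))
(P(0*(-2 + I(u(-5)))) - 150) - 173 = ((0*(-2 - 5*(1 - 5)))*(-3 + 0*(-2 - 5*(1 - 5))) - 150) - 173 = ((0*(-2 - 5*(-4)))*(-3 + 0*(-2 - 5*(-4))) - 150) - 173 = ((0*(-2 + 20))*(-3 + 0*(-2 + 20)) - 150) - 173 = ((0*18)*(-3 + 0*18) - 150) - 173 = (0*(-3 + 0) - 150) - 173 = (0*(-3) - 150) - 173 = (0 - 150) - 173 = -150 - 173 = -323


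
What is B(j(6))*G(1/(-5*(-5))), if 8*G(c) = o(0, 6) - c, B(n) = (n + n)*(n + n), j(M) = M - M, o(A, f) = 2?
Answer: 0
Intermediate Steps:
j(M) = 0
B(n) = 4*n**2 (B(n) = (2*n)*(2*n) = 4*n**2)
G(c) = 1/4 - c/8 (G(c) = (2 - c)/8 = 1/4 - c/8)
B(j(6))*G(1/(-5*(-5))) = (4*0**2)*(1/4 - 1/(8*((-5*(-5))))) = (4*0)*(1/4 - 1/8/25) = 0*(1/4 - 1/8*1/25) = 0*(1/4 - 1/200) = 0*(49/200) = 0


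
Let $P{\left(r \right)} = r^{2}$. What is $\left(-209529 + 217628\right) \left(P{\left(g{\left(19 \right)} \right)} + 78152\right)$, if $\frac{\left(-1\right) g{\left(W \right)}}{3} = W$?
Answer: $659266699$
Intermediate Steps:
$g{\left(W \right)} = - 3 W$
$\left(-209529 + 217628\right) \left(P{\left(g{\left(19 \right)} \right)} + 78152\right) = \left(-209529 + 217628\right) \left(\left(\left(-3\right) 19\right)^{2} + 78152\right) = 8099 \left(\left(-57\right)^{2} + 78152\right) = 8099 \left(3249 + 78152\right) = 8099 \cdot 81401 = 659266699$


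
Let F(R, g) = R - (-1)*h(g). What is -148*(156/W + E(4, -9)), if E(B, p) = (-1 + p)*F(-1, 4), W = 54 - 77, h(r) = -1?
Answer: -44992/23 ≈ -1956.2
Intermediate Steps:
W = -23
F(R, g) = -1 + R (F(R, g) = R - (-1)*(-1) = R - 1*1 = R - 1 = -1 + R)
E(B, p) = 2 - 2*p (E(B, p) = (-1 + p)*(-1 - 1) = (-1 + p)*(-2) = 2 - 2*p)
-148*(156/W + E(4, -9)) = -148*(156/(-23) + (2 - 2*(-9))) = -148*(156*(-1/23) + (2 + 18)) = -148*(-156/23 + 20) = -148*304/23 = -44992/23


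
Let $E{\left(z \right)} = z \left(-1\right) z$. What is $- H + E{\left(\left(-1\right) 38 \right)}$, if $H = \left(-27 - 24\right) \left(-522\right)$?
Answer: $-28066$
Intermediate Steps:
$E{\left(z \right)} = - z^{2}$ ($E{\left(z \right)} = - z z = - z^{2}$)
$H = 26622$ ($H = \left(-27 - 24\right) \left(-522\right) = \left(-51\right) \left(-522\right) = 26622$)
$- H + E{\left(\left(-1\right) 38 \right)} = \left(-1\right) 26622 - \left(\left(-1\right) 38\right)^{2} = -26622 - \left(-38\right)^{2} = -26622 - 1444 = -28066$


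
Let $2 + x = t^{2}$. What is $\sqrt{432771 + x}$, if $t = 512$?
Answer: $\sqrt{694913} \approx 833.61$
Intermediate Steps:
$x = 262142$ ($x = -2 + 512^{2} = -2 + 262144 = 262142$)
$\sqrt{432771 + x} = \sqrt{432771 + 262142} = \sqrt{694913}$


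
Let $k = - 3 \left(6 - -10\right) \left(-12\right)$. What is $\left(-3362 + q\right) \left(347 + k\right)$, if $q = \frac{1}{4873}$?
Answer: $- \frac{15121532075}{4873} \approx -3.1031 \cdot 10^{6}$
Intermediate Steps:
$q = \frac{1}{4873} \approx 0.00020521$
$k = 576$ ($k = - 3 \left(6 + \left(15 - 5\right)\right) \left(-12\right) = - 3 \left(6 + 10\right) \left(-12\right) = \left(-3\right) 16 \left(-12\right) = \left(-48\right) \left(-12\right) = 576$)
$\left(-3362 + q\right) \left(347 + k\right) = \left(-3362 + \frac{1}{4873}\right) \left(347 + 576\right) = \left(- \frac{16383025}{4873}\right) 923 = - \frac{15121532075}{4873}$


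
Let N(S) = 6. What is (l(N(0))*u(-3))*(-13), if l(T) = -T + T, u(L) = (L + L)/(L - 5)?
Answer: 0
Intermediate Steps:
u(L) = 2*L/(-5 + L) (u(L) = (2*L)/(-5 + L) = 2*L/(-5 + L))
l(T) = 0
(l(N(0))*u(-3))*(-13) = (0*(2*(-3)/(-5 - 3)))*(-13) = (0*(2*(-3)/(-8)))*(-13) = (0*(2*(-3)*(-1/8)))*(-13) = (0*(3/4))*(-13) = 0*(-13) = 0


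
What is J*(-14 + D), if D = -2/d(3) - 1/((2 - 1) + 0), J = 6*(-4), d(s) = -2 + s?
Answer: 408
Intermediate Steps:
J = -24
D = -3 (D = -2/(-2 + 3) - 1/((2 - 1) + 0) = -2/1 - 1/(1 + 0) = -2*1 - 1/1 = -2 - 1*1 = -2 - 1 = -3)
J*(-14 + D) = -24*(-14 - 3) = -24*(-17) = 408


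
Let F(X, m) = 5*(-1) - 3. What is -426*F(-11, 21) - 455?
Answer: 2953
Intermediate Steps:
F(X, m) = -8 (F(X, m) = -5 - 3 = -8)
-426*F(-11, 21) - 455 = -426*(-8) - 455 = 3408 - 455 = 2953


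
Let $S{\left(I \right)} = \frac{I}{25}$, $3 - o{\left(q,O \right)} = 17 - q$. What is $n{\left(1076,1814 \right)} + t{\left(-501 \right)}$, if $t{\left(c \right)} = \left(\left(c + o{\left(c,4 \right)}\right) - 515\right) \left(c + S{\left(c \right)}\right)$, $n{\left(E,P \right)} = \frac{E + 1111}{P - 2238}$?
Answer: $\frac{8455695069}{10600} \approx 7.9771 \cdot 10^{5}$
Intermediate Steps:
$o{\left(q,O \right)} = -14 + q$ ($o{\left(q,O \right)} = 3 - \left(17 - q\right) = 3 + \left(-17 + q\right) = -14 + q$)
$n{\left(E,P \right)} = \frac{1111 + E}{-2238 + P}$
$S{\left(I \right)} = \frac{I}{25}$ ($S{\left(I \right)} = I \frac{1}{25} = \frac{I}{25}$)
$t{\left(c \right)} = \frac{26 c \left(-529 + 2 c\right)}{25}$ ($t{\left(c \right)} = \left(\left(c + \left(-14 + c\right)\right) - 515\right) \left(c + \frac{c}{25}\right) = \left(\left(-14 + 2 c\right) - 515\right) \frac{26 c}{25} = \left(-529 + 2 c\right) \frac{26 c}{25} = \frac{26 c \left(-529 + 2 c\right)}{25}$)
$n{\left(1076,1814 \right)} + t{\left(-501 \right)} = \frac{1111 + 1076}{-2238 + 1814} + \frac{26}{25} \left(-501\right) \left(-529 + 2 \left(-501\right)\right) = \frac{1}{-424} \cdot 2187 + \frac{26}{25} \left(-501\right) \left(-529 - 1002\right) = \left(- \frac{1}{424}\right) 2187 + \frac{26}{25} \left(-501\right) \left(-1531\right) = - \frac{2187}{424} + \frac{19942806}{25} = \frac{8455695069}{10600}$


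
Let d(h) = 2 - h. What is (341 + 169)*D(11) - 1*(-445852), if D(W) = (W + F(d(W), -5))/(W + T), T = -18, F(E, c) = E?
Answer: 3119944/7 ≈ 4.4571e+5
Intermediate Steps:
D(W) = 2/(-18 + W) (D(W) = (W + (2 - W))/(W - 18) = 2/(-18 + W))
(341 + 169)*D(11) - 1*(-445852) = (341 + 169)*(2/(-18 + 11)) - 1*(-445852) = 510*(2/(-7)) + 445852 = 510*(2*(-⅐)) + 445852 = 510*(-2/7) + 445852 = -1020/7 + 445852 = 3119944/7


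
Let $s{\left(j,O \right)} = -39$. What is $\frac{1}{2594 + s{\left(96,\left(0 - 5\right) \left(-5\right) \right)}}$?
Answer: $\frac{1}{2555} \approx 0.00039139$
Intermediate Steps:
$\frac{1}{2594 + s{\left(96,\left(0 - 5\right) \left(-5\right) \right)}} = \frac{1}{2594 - 39} = \frac{1}{2555}$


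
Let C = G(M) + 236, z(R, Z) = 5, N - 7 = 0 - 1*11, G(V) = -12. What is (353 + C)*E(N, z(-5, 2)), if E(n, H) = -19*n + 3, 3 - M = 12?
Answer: 45583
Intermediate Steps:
M = -9 (M = 3 - 1*12 = 3 - 12 = -9)
N = -4 (N = 7 + (0 - 1*11) = 7 + (0 - 11) = 7 - 11 = -4)
C = 224 (C = -12 + 236 = 224)
E(n, H) = 3 - 19*n
(353 + C)*E(N, z(-5, 2)) = (353 + 224)*(3 - 19*(-4)) = 577*(3 + 76) = 577*79 = 45583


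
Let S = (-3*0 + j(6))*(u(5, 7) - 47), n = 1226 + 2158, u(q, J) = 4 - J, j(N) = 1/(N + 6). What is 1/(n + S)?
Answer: 6/20279 ≈ 0.00029587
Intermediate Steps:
j(N) = 1/(6 + N)
n = 3384
S = -25/6 (S = (-3*0 + 1/(6 + 6))*((4 - 1*7) - 47) = (0 + 1/12)*((4 - 7) - 47) = (0 + 1/12)*(-3 - 47) = (1/12)*(-50) = -25/6 ≈ -4.1667)
1/(n + S) = 1/(3384 - 25/6) = 1/(20279/6) = 6/20279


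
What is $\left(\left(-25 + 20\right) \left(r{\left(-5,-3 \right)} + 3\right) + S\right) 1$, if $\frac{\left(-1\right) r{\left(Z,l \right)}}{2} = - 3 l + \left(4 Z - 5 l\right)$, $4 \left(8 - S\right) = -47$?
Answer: $\frac{179}{4} \approx 44.75$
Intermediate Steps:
$S = \frac{79}{4}$ ($S = 8 - - \frac{47}{4} = 8 + \frac{47}{4} = \frac{79}{4} \approx 19.75$)
$r{\left(Z,l \right)} = - 8 Z + 16 l$ ($r{\left(Z,l \right)} = - 2 \left(- 3 l + \left(4 Z - 5 l\right)\right) = - 2 \left(- 3 l + \left(- 5 l + 4 Z\right)\right) = - 2 \left(- 8 l + 4 Z\right) = - 8 Z + 16 l$)
$\left(\left(-25 + 20\right) \left(r{\left(-5,-3 \right)} + 3\right) + S\right) 1 = \left(\left(-25 + 20\right) \left(\left(\left(-8\right) \left(-5\right) + 16 \left(-3\right)\right) + 3\right) + \frac{79}{4}\right) 1 = \left(- 5 \left(\left(40 - 48\right) + 3\right) + \frac{79}{4}\right) 1 = \left(- 5 \left(-8 + 3\right) + \frac{79}{4}\right) 1 = \left(\left(-5\right) \left(-5\right) + \frac{79}{4}\right) 1 = \left(25 + \frac{79}{4}\right) 1 = \frac{179}{4} \cdot 1 = \frac{179}{4}$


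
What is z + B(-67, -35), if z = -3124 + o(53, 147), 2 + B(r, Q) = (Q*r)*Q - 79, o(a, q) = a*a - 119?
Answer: -82590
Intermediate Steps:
o(a, q) = -119 + a**2 (o(a, q) = a**2 - 119 = -119 + a**2)
B(r, Q) = -81 + r*Q**2 (B(r, Q) = -2 + ((Q*r)*Q - 79) = -2 + (r*Q**2 - 79) = -2 + (-79 + r*Q**2) = -81 + r*Q**2)
z = -434 (z = -3124 + (-119 + 53**2) = -3124 + (-119 + 2809) = -3124 + 2690 = -434)
z + B(-67, -35) = -434 + (-81 - 67*(-35)**2) = -434 + (-81 - 67*1225) = -434 + (-81 - 82075) = -434 - 82156 = -82590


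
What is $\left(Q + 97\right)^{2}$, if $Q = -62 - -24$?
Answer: $3481$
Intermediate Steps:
$Q = -38$ ($Q = -62 + 24 = -38$)
$\left(Q + 97\right)^{2} = \left(-38 + 97\right)^{2} = 59^{2} = 3481$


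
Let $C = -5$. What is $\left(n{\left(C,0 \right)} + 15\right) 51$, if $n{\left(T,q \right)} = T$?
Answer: $510$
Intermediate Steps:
$\left(n{\left(C,0 \right)} + 15\right) 51 = \left(-5 + 15\right) 51 = 10 \cdot 51 = 510$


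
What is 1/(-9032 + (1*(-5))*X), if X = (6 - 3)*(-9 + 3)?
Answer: -1/8942 ≈ -0.00011183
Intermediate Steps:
X = -18 (X = 3*(-6) = -18)
1/(-9032 + (1*(-5))*X) = 1/(-9032 + (1*(-5))*(-18)) = 1/(-9032 - 5*(-18)) = 1/(-9032 + 90) = 1/(-8942) = -1/8942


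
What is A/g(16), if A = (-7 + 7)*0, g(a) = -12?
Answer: 0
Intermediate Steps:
A = 0 (A = 0*0 = 0)
A/g(16) = 0/(-12) = 0*(-1/12) = 0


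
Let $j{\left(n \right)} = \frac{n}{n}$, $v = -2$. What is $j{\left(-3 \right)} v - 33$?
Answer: $-35$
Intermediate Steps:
$j{\left(n \right)} = 1$
$j{\left(-3 \right)} v - 33 = 1 \left(-2\right) - 33 = -2 - 33 = -35$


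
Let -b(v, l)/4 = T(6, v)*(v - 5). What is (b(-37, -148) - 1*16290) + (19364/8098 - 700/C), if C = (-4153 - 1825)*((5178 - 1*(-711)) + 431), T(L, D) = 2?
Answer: -17429993283051/1092679336 ≈ -15952.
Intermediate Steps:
b(v, l) = 40 - 8*v (b(v, l) = -8*(v - 5) = -8*(-5 + v) = -4*(-10 + 2*v) = 40 - 8*v)
C = -37780960 (C = -5978*((5178 + 711) + 431) = -5978*(5889 + 431) = -5978*6320 = -37780960)
(b(-37, -148) - 1*16290) + (19364/8098 - 700/C) = ((40 - 8*(-37)) - 1*16290) + (19364/8098 - 700/(-37780960)) = ((40 + 296) - 16290) + (19364*(1/8098) - 700*(-1/37780960)) = (336 - 16290) + (9682/4049 + 5/269864) = -15954 + 2612843493/1092679336 = -17429993283051/1092679336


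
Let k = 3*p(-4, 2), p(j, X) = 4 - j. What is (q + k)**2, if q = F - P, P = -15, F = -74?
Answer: 1225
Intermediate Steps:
q = -59 (q = -74 - 1*(-15) = -74 + 15 = -59)
k = 24 (k = 3*(4 - 1*(-4)) = 3*(4 + 4) = 3*8 = 24)
(q + k)**2 = (-59 + 24)**2 = (-35)**2 = 1225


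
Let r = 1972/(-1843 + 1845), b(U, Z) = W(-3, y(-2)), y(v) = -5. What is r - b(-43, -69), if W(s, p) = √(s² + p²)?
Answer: 986 - √34 ≈ 980.17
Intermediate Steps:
W(s, p) = √(p² + s²)
b(U, Z) = √34 (b(U, Z) = √((-5)² + (-3)²) = √(25 + 9) = √34)
r = 986 (r = 1972/2 = 1972*(½) = 986)
r - b(-43, -69) = 986 - √34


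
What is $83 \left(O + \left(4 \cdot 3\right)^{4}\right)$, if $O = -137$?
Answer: $1709717$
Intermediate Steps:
$83 \left(O + \left(4 \cdot 3\right)^{4}\right) = 83 \left(-137 + \left(4 \cdot 3\right)^{4}\right) = 83 \left(-137 + 12^{4}\right) = 83 \left(-137 + 20736\right) = 83 \cdot 20599 = 1709717$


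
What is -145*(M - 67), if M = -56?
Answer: 17835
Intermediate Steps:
-145*(M - 67) = -145*(-56 - 67) = -145*(-123) = 17835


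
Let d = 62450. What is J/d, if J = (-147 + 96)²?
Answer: 2601/62450 ≈ 0.041649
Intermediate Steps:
J = 2601 (J = (-51)² = 2601)
J/d = 2601/62450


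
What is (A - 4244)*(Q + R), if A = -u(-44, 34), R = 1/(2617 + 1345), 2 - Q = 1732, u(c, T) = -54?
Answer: 14359672605/1981 ≈ 7.2487e+6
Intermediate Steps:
Q = -1730 (Q = 2 - 1*1732 = 2 - 1732 = -1730)
R = 1/3962 ≈ 0.00025240
A = 54 (A = -1*(-54) = 54)
(A - 4244)*(Q + R) = (54 - 4244)*(-1730 + 1/3962) = -4190*(-6854259/3962) = 14359672605/1981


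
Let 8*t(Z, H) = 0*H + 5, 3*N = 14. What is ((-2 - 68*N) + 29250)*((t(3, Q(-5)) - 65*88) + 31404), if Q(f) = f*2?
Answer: 2229219973/3 ≈ 7.4307e+8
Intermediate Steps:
Q(f) = 2*f
N = 14/3 (N = (⅓)*14 = 14/3 ≈ 4.6667)
t(Z, H) = 5/8 (t(Z, H) = (0*H + 5)/8 = (0 + 5)/8 = (⅛)*5 = 5/8)
((-2 - 68*N) + 29250)*((t(3, Q(-5)) - 65*88) + 31404) = ((-2 - 68*14/3) + 29250)*((5/8 - 65*88) + 31404) = ((-2 - 952/3) + 29250)*((5/8 - 5720) + 31404) = (-958/3 + 29250)*(-45755/8 + 31404) = (86792/3)*(205477/8) = 2229219973/3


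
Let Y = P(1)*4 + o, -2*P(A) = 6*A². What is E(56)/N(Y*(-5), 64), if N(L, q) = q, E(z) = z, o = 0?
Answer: 7/8 ≈ 0.87500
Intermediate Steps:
P(A) = -3*A²
Y = -12 (Y = -3*1²*4 + 0 = -3*1*4 + 0 = -3*4 + 0 = -12 + 0 = -12)
E(56)/N(Y*(-5), 64) = 56/64 = 56*(1/64) = 7/8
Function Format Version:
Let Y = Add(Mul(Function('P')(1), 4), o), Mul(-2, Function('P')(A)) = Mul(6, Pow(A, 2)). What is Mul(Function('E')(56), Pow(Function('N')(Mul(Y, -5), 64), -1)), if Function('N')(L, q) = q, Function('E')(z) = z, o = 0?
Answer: Rational(7, 8) ≈ 0.87500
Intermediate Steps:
Function('P')(A) = Mul(-3, Pow(A, 2)) (Function('P')(A) = Mul(Rational(-1, 2), Mul(6, Pow(A, 2))) = Mul(-3, Pow(A, 2)))
Y = -12 (Y = Add(Mul(Mul(-3, Pow(1, 2)), 4), 0) = Add(Mul(Mul(-3, 1), 4), 0) = Add(Mul(-3, 4), 0) = Add(-12, 0) = -12)
Mul(Function('E')(56), Pow(Function('N')(Mul(Y, -5), 64), -1)) = Mul(56, Pow(64, -1)) = Mul(56, Rational(1, 64)) = Rational(7, 8)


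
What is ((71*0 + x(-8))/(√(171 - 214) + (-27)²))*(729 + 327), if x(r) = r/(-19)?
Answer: 1539648/2524549 - 2112*I*√43/2524549 ≈ 0.60987 - 0.0054859*I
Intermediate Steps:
x(r) = -r/19 (x(r) = r*(-1/19) = -r/19)
((71*0 + x(-8))/(√(171 - 214) + (-27)²))*(729 + 327) = ((71*0 - 1/19*(-8))/(√(171 - 214) + (-27)²))*(729 + 327) = ((0 + 8/19)/(√(-43) + 729))*1056 = (8/(19*(I*√43 + 729)))*1056 = (8/(19*(729 + I*√43)))*1056 = 8448/(19*(729 + I*√43))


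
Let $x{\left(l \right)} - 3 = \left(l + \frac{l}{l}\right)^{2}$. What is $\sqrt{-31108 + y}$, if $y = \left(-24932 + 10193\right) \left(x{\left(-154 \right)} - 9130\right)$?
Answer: $i \sqrt{210533506} \approx 14510.0 i$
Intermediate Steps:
$x{\left(l \right)} = 3 + \left(1 + l\right)^{2}$ ($x{\left(l \right)} = 3 + \left(l + \frac{l}{l}\right)^{2} = 3 + \left(l + 1\right)^{2} = 3 + \left(1 + l\right)^{2}$)
$y = -210502398$ ($y = \left(-24932 + 10193\right) \left(\left(3 + \left(1 - 154\right)^{2}\right) - 9130\right) = - 14739 \left(\left(3 + \left(-153\right)^{2}\right) - 9130\right) = - 14739 \left(\left(3 + 23409\right) - 9130\right) = - 14739 \left(23412 - 9130\right) = \left(-14739\right) 14282 = -210502398$)
$\sqrt{-31108 + y} = \sqrt{-31108 - 210502398} = \sqrt{-210533506} = i \sqrt{210533506}$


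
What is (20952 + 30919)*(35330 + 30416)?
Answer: 3410310766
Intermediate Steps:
(20952 + 30919)*(35330 + 30416) = 51871*65746 = 3410310766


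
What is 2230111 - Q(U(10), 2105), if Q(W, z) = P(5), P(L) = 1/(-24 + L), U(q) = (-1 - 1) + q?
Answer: 42372110/19 ≈ 2.2301e+6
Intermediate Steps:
U(q) = -2 + q
Q(W, z) = -1/19 (Q(W, z) = 1/(-24 + 5) = 1/(-19) = -1/19)
2230111 - Q(U(10), 2105) = 2230111 - 1*(-1/19) = 2230111 + 1/19 = 42372110/19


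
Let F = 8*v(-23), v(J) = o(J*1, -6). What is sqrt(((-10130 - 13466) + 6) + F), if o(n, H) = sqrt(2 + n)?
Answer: sqrt(-23590 + 8*I*sqrt(21)) ≈ 0.119 + 153.59*I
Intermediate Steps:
v(J) = sqrt(2 + J) (v(J) = sqrt(2 + J*1) = sqrt(2 + J))
F = 8*I*sqrt(21) (F = 8*sqrt(2 - 23) = 8*sqrt(-21) = 8*(I*sqrt(21)) = 8*I*sqrt(21) ≈ 36.661*I)
sqrt(((-10130 - 13466) + 6) + F) = sqrt(((-10130 - 13466) + 6) + 8*I*sqrt(21)) = sqrt((-23596 + 6) + 8*I*sqrt(21)) = sqrt(-23590 + 8*I*sqrt(21))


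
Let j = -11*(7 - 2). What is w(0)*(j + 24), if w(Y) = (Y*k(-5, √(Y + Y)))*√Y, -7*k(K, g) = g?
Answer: 0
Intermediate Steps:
k(K, g) = -g/7
w(Y) = -√2*Y²/7 (w(Y) = (Y*(-√(Y + Y)/7))*√Y = (Y*(-√2*√Y/7))*√Y = (-√2*Y^(3/2)/7)*√Y = -√2*Y²/7)
j = -55 (j = -11*5 = -55)
w(0)*(j + 24) = (-⅐*√2*0²)*(-55 + 24) = -⅐*√2*0*(-31) = 0*(-31) = 0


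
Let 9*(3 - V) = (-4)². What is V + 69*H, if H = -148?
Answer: -91897/9 ≈ -10211.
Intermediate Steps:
V = 11/9 (V = 3 - ⅑*(-4)² = 3 - ⅑*16 = 3 - 16/9 = 11/9 ≈ 1.2222)
V + 69*H = 11/9 + 69*(-148) = 11/9 - 10212 = -91897/9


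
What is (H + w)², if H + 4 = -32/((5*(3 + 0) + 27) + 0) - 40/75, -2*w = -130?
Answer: 39300361/11025 ≈ 3564.7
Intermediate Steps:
w = 65 (w = -½*(-130) = 65)
H = -556/105 (H = -4 + (-32/((5*(3 + 0) + 27) + 0) - 40/75) = -4 + (-32/((5*3 + 27) + 0) - 40*1/75) = -4 + (-32/((15 + 27) + 0) - 8/15) = -4 + (-32/(42 + 0) - 8/15) = -4 + (-32/42 - 8/15) = -4 + (-32*1/42 - 8/15) = -4 + (-16/21 - 8/15) = -4 - 136/105 = -556/105 ≈ -5.2952)
(H + w)² = (-556/105 + 65)² = (6269/105)² = 39300361/11025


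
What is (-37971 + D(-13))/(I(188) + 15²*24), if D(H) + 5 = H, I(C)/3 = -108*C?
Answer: 1407/2056 ≈ 0.68434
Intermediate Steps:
I(C) = -324*C (I(C) = 3*(-108*C) = -324*C)
D(H) = -5 + H
(-37971 + D(-13))/(I(188) + 15²*24) = (-37971 + (-5 - 13))/(-324*188 + 15²*24) = (-37971 - 18)/(-60912 + 225*24) = -37989/(-60912 + 5400) = -37989/(-55512) = -37989*(-1/55512) = 1407/2056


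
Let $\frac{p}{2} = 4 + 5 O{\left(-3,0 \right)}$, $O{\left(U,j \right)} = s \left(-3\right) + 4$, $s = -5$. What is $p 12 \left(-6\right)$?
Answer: $-14256$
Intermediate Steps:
$O{\left(U,j \right)} = 19$ ($O{\left(U,j \right)} = \left(-5\right) \left(-3\right) + 4 = 15 + 4 = 19$)
$p = 198$ ($p = 2 \left(4 + 5 \cdot 19\right) = 2 \left(4 + 95\right) = 2 \cdot 99 = 198$)
$p 12 \left(-6\right) = 198 \cdot 12 \left(-6\right) = 2376 \left(-6\right) = -14256$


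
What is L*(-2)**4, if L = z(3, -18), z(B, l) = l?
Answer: -288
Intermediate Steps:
L = -18
L*(-2)**4 = -18*(-2)**4 = -18*16 = -288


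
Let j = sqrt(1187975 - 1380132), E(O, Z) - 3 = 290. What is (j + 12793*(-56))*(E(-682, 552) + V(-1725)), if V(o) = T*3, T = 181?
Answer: -598917088 + 836*I*sqrt(192157) ≈ -5.9892e+8 + 3.6647e+5*I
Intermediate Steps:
E(O, Z) = 293 (E(O, Z) = 3 + 290 = 293)
V(o) = 543 (V(o) = 181*3 = 543)
j = I*sqrt(192157) (j = sqrt(-192157) = I*sqrt(192157) ≈ 438.36*I)
(j + 12793*(-56))*(E(-682, 552) + V(-1725)) = (I*sqrt(192157) + 12793*(-56))*(293 + 543) = (I*sqrt(192157) - 716408)*836 = (-716408 + I*sqrt(192157))*836 = -598917088 + 836*I*sqrt(192157)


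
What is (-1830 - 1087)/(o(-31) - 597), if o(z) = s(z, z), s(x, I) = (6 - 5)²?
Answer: 2917/596 ≈ 4.8943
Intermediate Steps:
s(x, I) = 1 (s(x, I) = 1² = 1)
o(z) = 1
(-1830 - 1087)/(o(-31) - 597) = (-1830 - 1087)/(1 - 597) = -2917/(-596) = -2917*(-1/596) = 2917/596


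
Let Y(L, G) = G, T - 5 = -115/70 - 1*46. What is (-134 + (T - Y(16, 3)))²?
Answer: 6325225/196 ≈ 32272.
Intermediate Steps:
T = -597/14 (T = 5 + (-115/70 - 1*46) = 5 + (-115*1/70 - 46) = 5 + (-23/14 - 46) = 5 - 667/14 = -597/14 ≈ -42.643)
(-134 + (T - Y(16, 3)))² = (-134 + (-597/14 - 1*3))² = (-134 + (-597/14 - 3))² = (-134 - 639/14)² = (-2515/14)² = 6325225/196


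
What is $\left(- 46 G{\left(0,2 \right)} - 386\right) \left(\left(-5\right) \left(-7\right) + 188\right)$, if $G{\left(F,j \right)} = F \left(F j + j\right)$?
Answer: $-86078$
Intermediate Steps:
$G{\left(F,j \right)} = F \left(j + F j\right)$
$\left(- 46 G{\left(0,2 \right)} - 386\right) \left(\left(-5\right) \left(-7\right) + 188\right) = \left(- 46 \cdot 0 \cdot 2 \left(1 + 0\right) - 386\right) \left(\left(-5\right) \left(-7\right) + 188\right) = \left(- 46 \cdot 0 \cdot 2 \cdot 1 - 386\right) \left(35 + 188\right) = \left(\left(-46\right) 0 - 386\right) 223 = \left(0 - 386\right) 223 = \left(-386\right) 223 = -86078$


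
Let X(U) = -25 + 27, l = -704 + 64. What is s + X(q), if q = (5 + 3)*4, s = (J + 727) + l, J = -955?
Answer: -866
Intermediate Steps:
l = -640
s = -868 (s = (-955 + 727) - 640 = -228 - 640 = -868)
q = 32 (q = 8*4 = 32)
X(U) = 2
s + X(q) = -868 + 2 = -866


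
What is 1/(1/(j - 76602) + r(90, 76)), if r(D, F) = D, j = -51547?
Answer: 128149/11533409 ≈ 0.011111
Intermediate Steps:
1/(1/(j - 76602) + r(90, 76)) = 1/(1/(-51547 - 76602) + 90) = 1/(1/(-128149) + 90) = 1/(-1/128149 + 90) = 1/(11533409/128149) = 128149/11533409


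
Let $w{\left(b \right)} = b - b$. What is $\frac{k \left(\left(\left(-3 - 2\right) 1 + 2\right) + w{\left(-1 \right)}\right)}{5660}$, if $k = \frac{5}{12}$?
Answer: $- \frac{1}{4528} \approx -0.00022085$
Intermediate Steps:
$w{\left(b \right)} = 0$
$k = \frac{5}{12}$ ($k = 5 \cdot \frac{1}{12} = \frac{5}{12} \approx 0.41667$)
$\frac{k \left(\left(\left(-3 - 2\right) 1 + 2\right) + w{\left(-1 \right)}\right)}{5660} = \frac{\frac{5}{12} \left(\left(\left(-3 - 2\right) 1 + 2\right) + 0\right)}{5660} = \frac{5 \left(\left(\left(-5\right) 1 + 2\right) + 0\right)}{12} \cdot \frac{1}{5660} = \frac{5 \left(\left(-5 + 2\right) + 0\right)}{12} \cdot \frac{1}{5660} = \frac{5 \left(-3 + 0\right)}{12} \cdot \frac{1}{5660} = \frac{5}{12} \left(-3\right) \frac{1}{5660} = \left(- \frac{5}{4}\right) \frac{1}{5660} = - \frac{1}{4528}$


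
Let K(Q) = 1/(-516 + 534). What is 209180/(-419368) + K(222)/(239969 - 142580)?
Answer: -22918283687/45947058921 ≈ -0.49880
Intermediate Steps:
K(Q) = 1/18
209180/(-419368) + K(222)/(239969 - 142580) = 209180/(-419368) + 1/(18*(239969 - 142580)) = 209180*(-1/419368) + (1/18)/97389 = -52295/104842 + (1/18)*(1/97389) = -52295/104842 + 1/1753002 = -22918283687/45947058921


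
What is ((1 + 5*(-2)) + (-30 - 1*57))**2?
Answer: 9216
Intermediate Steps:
((1 + 5*(-2)) + (-30 - 1*57))**2 = ((1 - 10) + (-30 - 57))**2 = (-9 - 87)**2 = (-96)**2 = 9216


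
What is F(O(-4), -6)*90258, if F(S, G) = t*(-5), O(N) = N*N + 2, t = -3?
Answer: 1353870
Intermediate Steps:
O(N) = 2 + N**2 (O(N) = N**2 + 2 = 2 + N**2)
F(S, G) = 15 (F(S, G) = -3*(-5) = 15)
F(O(-4), -6)*90258 = 15*90258 = 1353870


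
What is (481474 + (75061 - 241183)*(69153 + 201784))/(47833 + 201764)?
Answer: -45008114840/249597 ≈ -1.8032e+5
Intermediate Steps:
(481474 + (75061 - 241183)*(69153 + 201784))/(47833 + 201764) = (481474 - 166122*270937)/249597 = (481474 - 45008596314)*(1/249597) = -45008114840*1/249597 = -45008114840/249597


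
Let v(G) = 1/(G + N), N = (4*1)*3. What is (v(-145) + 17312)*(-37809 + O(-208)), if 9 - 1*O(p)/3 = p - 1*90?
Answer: -84934435560/133 ≈ -6.3860e+8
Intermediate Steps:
N = 12 (N = 4*3 = 12)
O(p) = 297 - 3*p (O(p) = 27 - 3*(p - 1*90) = 27 - 3*(p - 90) = 27 - 3*(-90 + p) = 27 + (270 - 3*p) = 297 - 3*p)
v(G) = 1/(12 + G) (v(G) = 1/(G + 12) = 1/(12 + G))
(v(-145) + 17312)*(-37809 + O(-208)) = (1/(12 - 145) + 17312)*(-37809 + (297 - 3*(-208))) = (1/(-133) + 17312)*(-37809 + (297 + 624)) = (-1/133 + 17312)*(-37809 + 921) = (2302495/133)*(-36888) = -84934435560/133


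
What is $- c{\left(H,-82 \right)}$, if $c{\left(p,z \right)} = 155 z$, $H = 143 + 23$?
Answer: $12710$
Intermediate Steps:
$H = 166$
$- c{\left(H,-82 \right)} = - 155 \left(-82\right) = \left(-1\right) \left(-12710\right) = 12710$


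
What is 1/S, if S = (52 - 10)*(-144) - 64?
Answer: -1/6112 ≈ -0.00016361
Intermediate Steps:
S = -6112 (S = 42*(-144) - 64 = -6048 - 64 = -6112)
1/S = 1/(-6112) = -1/6112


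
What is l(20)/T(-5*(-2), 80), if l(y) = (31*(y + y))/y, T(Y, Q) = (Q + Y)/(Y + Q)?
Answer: 62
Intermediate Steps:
T(Y, Q) = 1 (T(Y, Q) = (Q + Y)/(Q + Y) = 1)
l(y) = 62 (l(y) = (31*(2*y))/y = (62*y)/y = 62)
l(20)/T(-5*(-2), 80) = 62/1 = 62*1 = 62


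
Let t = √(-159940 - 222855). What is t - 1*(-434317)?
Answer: 434317 + I*√382795 ≈ 4.3432e+5 + 618.7*I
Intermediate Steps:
t = I*√382795 (t = √(-382795) = I*√382795 ≈ 618.7*I)
t - 1*(-434317) = I*√382795 - 1*(-434317) = I*√382795 + 434317 = 434317 + I*√382795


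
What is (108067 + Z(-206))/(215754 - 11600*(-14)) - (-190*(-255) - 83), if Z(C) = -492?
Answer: -18290066943/378154 ≈ -48367.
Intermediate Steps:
(108067 + Z(-206))/(215754 - 11600*(-14)) - (-190*(-255) - 83) = (108067 - 492)/(215754 - 11600*(-14)) - (-190*(-255) - 83) = 107575/(215754 + 162400) - (48450 - 83) = 107575/378154 - 1*48367 = 107575*(1/378154) - 48367 = 107575/378154 - 48367 = -18290066943/378154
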